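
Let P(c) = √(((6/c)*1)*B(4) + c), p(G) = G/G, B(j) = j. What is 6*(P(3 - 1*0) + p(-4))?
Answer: 6 + 6*√11 ≈ 25.900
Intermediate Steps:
p(G) = 1
P(c) = √(c + 24/c) (P(c) = √(((6/c)*1)*4 + c) = √((6/c)*4 + c) = √(24/c + c) = √(c + 24/c))
6*(P(3 - 1*0) + p(-4)) = 6*(√((3 - 1*0) + 24/(3 - 1*0)) + 1) = 6*(√((3 + 0) + 24/(3 + 0)) + 1) = 6*(√(3 + 24/3) + 1) = 6*(√(3 + 24*(⅓)) + 1) = 6*(√(3 + 8) + 1) = 6*(√11 + 1) = 6*(1 + √11) = 6 + 6*√11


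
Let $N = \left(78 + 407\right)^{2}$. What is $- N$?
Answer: $-235225$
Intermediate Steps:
$N = 235225$ ($N = 485^{2} = 235225$)
$- N = \left(-1\right) 235225 = -235225$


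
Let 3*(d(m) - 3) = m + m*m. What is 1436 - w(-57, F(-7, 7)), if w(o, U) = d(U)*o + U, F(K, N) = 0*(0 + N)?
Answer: 1607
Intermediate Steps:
d(m) = 3 + m/3 + m²/3 (d(m) = 3 + (m + m*m)/3 = 3 + (m + m²)/3 = 3 + (m/3 + m²/3) = 3 + m/3 + m²/3)
F(K, N) = 0 (F(K, N) = 0*N = 0)
w(o, U) = U + o*(3 + U/3 + U²/3) (w(o, U) = (3 + U/3 + U²/3)*o + U = o*(3 + U/3 + U²/3) + U = U + o*(3 + U/3 + U²/3))
1436 - w(-57, F(-7, 7)) = 1436 - (0 + (⅓)*(-57)*(9 + 0 + 0²)) = 1436 - (0 + (⅓)*(-57)*(9 + 0 + 0)) = 1436 - (0 + (⅓)*(-57)*9) = 1436 - (0 - 171) = 1436 - 1*(-171) = 1436 + 171 = 1607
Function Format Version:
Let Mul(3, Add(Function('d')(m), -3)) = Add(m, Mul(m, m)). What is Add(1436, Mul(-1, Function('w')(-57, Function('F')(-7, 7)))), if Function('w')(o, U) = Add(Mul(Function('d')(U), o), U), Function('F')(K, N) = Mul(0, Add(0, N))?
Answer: 1607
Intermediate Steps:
Function('d')(m) = Add(3, Mul(Rational(1, 3), m), Mul(Rational(1, 3), Pow(m, 2))) (Function('d')(m) = Add(3, Mul(Rational(1, 3), Add(m, Mul(m, m)))) = Add(3, Mul(Rational(1, 3), Add(m, Pow(m, 2)))) = Add(3, Add(Mul(Rational(1, 3), m), Mul(Rational(1, 3), Pow(m, 2)))) = Add(3, Mul(Rational(1, 3), m), Mul(Rational(1, 3), Pow(m, 2))))
Function('F')(K, N) = 0 (Function('F')(K, N) = Mul(0, N) = 0)
Function('w')(o, U) = Add(U, Mul(o, Add(3, Mul(Rational(1, 3), U), Mul(Rational(1, 3), Pow(U, 2))))) (Function('w')(o, U) = Add(Mul(Add(3, Mul(Rational(1, 3), U), Mul(Rational(1, 3), Pow(U, 2))), o), U) = Add(Mul(o, Add(3, Mul(Rational(1, 3), U), Mul(Rational(1, 3), Pow(U, 2)))), U) = Add(U, Mul(o, Add(3, Mul(Rational(1, 3), U), Mul(Rational(1, 3), Pow(U, 2))))))
Add(1436, Mul(-1, Function('w')(-57, Function('F')(-7, 7)))) = Add(1436, Mul(-1, Add(0, Mul(Rational(1, 3), -57, Add(9, 0, Pow(0, 2)))))) = Add(1436, Mul(-1, Add(0, Mul(Rational(1, 3), -57, Add(9, 0, 0))))) = Add(1436, Mul(-1, Add(0, Mul(Rational(1, 3), -57, 9)))) = Add(1436, Mul(-1, Add(0, -171))) = Add(1436, Mul(-1, -171)) = Add(1436, 171) = 1607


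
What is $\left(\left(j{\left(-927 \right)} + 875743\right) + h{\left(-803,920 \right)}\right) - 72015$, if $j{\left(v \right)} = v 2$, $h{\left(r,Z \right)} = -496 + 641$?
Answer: $802019$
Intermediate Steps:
$h{\left(r,Z \right)} = 145$
$j{\left(v \right)} = 2 v$
$\left(\left(j{\left(-927 \right)} + 875743\right) + h{\left(-803,920 \right)}\right) - 72015 = \left(\left(2 \left(-927\right) + 875743\right) + 145\right) - 72015 = \left(\left(-1854 + 875743\right) + 145\right) - 72015 = \left(873889 + 145\right) - 72015 = 874034 - 72015 = 802019$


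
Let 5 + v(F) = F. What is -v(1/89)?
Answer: 444/89 ≈ 4.9888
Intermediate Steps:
v(F) = -5 + F
-v(1/89) = -(-5 + 1/89) = -1*(-444/89) = 444/89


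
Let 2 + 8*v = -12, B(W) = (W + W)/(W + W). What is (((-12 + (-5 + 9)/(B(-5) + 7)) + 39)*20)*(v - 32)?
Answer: -37125/2 ≈ -18563.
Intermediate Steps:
B(W) = 1 (B(W) = (2*W)/((2*W)) = (2*W)*(1/(2*W)) = 1)
v = -7/4 (v = -¼ + (⅛)*(-12) = -¼ - 3/2 = -7/4 ≈ -1.7500)
(((-12 + (-5 + 9)/(B(-5) + 7)) + 39)*20)*(v - 32) = (((-12 + (-5 + 9)/(1 + 7)) + 39)*20)*(-7/4 - 32) = (((-12 + 4/8) + 39)*20)*(-135/4) = (((-12 + 4*(⅛)) + 39)*20)*(-135/4) = (((-12 + ½) + 39)*20)*(-135/4) = ((-23/2 + 39)*20)*(-135/4) = ((55/2)*20)*(-135/4) = 550*(-135/4) = -37125/2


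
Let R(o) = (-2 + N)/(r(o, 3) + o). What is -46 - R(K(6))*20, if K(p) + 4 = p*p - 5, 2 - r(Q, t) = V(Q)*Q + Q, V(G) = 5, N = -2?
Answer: -6198/133 ≈ -46.602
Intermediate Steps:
r(Q, t) = 2 - 6*Q (r(Q, t) = 2 - (5*Q + Q) = 2 - 6*Q)
K(p) = -9 + p² (K(p) = -4 + (p*p - 5) = -4 + (p² - 5) = -4 + (-5 + p²) = -9 + p²)
R(o) = -4/(2 - 5*o) (R(o) = (-2 - 2)/((2 - 6*o) + o) = -4/(2 - 5*o))
-46 - R(K(6))*20 = -46 - 4/(-2 + 5*(-9 + 6²))*20 = -46 - 4/(-2 + 5*(-9 + 36))*20 = -46 - 4/(-2 + 5*27)*20 = -46 - 4/(-2 + 135)*20 = -46 - 4/133*20 = -46 - 4*(1/133)*20 = -46 - 4*20/133 = -46 - 1*80/133 = -46 - 80/133 = -6198/133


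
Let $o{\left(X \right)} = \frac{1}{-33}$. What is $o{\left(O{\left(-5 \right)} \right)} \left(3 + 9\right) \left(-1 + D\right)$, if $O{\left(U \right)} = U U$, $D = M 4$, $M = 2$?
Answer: $- \frac{28}{11} \approx -2.5455$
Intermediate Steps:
$D = 8$ ($D = 2 \cdot 4 = 8$)
$O{\left(U \right)} = U^{2}$
$o{\left(X \right)} = - \frac{1}{33}$
$o{\left(O{\left(-5 \right)} \right)} \left(3 + 9\right) \left(-1 + D\right) = - \frac{\left(3 + 9\right) \left(-1 + 8\right)}{33} = - \frac{12 \cdot 7}{33} = \left(- \frac{1}{33}\right) 84 = - \frac{28}{11}$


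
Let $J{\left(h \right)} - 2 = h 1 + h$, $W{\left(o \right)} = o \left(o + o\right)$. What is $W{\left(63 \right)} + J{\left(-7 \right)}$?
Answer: $7926$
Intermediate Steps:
$W{\left(o \right)} = 2 o^{2}$ ($W{\left(o \right)} = o 2 o = 2 o^{2}$)
$J{\left(h \right)} = 2 + 2 h$ ($J{\left(h \right)} = 2 + \left(h 1 + h\right) = 2 + \left(h + h\right) = 2 + 2 h$)
$W{\left(63 \right)} + J{\left(-7 \right)} = 2 \cdot 63^{2} + \left(2 + 2 \left(-7\right)\right) = 2 \cdot 3969 + \left(2 - 14\right) = 7938 - 12 = 7926$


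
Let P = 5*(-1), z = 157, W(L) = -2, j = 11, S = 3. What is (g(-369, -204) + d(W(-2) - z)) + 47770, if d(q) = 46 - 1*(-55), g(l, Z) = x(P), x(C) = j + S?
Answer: 47885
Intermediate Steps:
P = -5
x(C) = 14 (x(C) = 11 + 3 = 14)
g(l, Z) = 14
d(q) = 101 (d(q) = 46 + 55 = 101)
(g(-369, -204) + d(W(-2) - z)) + 47770 = (14 + 101) + 47770 = 115 + 47770 = 47885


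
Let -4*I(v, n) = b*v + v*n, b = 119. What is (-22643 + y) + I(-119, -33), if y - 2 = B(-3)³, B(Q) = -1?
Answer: -40167/2 ≈ -20084.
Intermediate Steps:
y = 1 (y = 2 + (-1)³ = 2 - 1 = 1)
I(v, n) = -119*v/4 - n*v/4 (I(v, n) = -(119*v + v*n)/4 = -(119*v + n*v)/4 = -119*v/4 - n*v/4)
(-22643 + y) + I(-119, -33) = (-22643 + 1) - ¼*(-119)*(119 - 33) = -22642 - ¼*(-119)*86 = -22642 + 5117/2 = -40167/2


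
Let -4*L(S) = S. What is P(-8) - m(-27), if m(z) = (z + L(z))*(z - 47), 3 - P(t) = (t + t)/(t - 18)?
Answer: -38899/26 ≈ -1496.1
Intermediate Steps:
P(t) = 3 - 2*t/(-18 + t) (P(t) = 3 - (t + t)/(t - 18) = 3 - 2*t/(-18 + t))
L(S) = -S/4
m(z) = 3*z*(-47 + z)/4 (m(z) = (z - z/4)*(z - 47) = (3*z/4)*(-47 + z) = 3*z*(-47 + z)/4)
P(-8) - m(-27) = (-54 - 8)/(-18 - 8) - 3*(-27)*(-47 - 27)/4 = -62/(-26) - 3*(-27)*(-74)/4 = -1/26*(-62) - 1*2997/2 = 31/13 - 2997/2 = -38899/26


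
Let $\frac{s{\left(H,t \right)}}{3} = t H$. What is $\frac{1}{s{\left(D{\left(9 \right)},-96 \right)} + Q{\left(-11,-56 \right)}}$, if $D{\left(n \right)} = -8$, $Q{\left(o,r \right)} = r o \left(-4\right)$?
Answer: $- \frac{1}{160} \approx -0.00625$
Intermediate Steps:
$Q{\left(o,r \right)} = - 4 o r$ ($Q{\left(o,r \right)} = o r \left(-4\right) = - 4 o r$)
$s{\left(H,t \right)} = 3 H t$ ($s{\left(H,t \right)} = 3 t H = 3 H t$)
$\frac{1}{s{\left(D{\left(9 \right)},-96 \right)} + Q{\left(-11,-56 \right)}} = \frac{1}{3 \left(-8\right) \left(-96\right) - \left(-44\right) \left(-56\right)} = \frac{1}{2304 - 2464} = \frac{1}{-160} = - \frac{1}{160}$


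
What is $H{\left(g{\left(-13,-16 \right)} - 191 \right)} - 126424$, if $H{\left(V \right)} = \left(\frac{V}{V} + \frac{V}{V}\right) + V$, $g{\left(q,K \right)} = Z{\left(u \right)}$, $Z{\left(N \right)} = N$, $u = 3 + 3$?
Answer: $-126607$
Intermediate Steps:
$u = 6$
$g{\left(q,K \right)} = 6$
$H{\left(V \right)} = 2 + V$ ($H{\left(V \right)} = \left(1 + 1\right) + V = 2 + V$)
$H{\left(g{\left(-13,-16 \right)} - 191 \right)} - 126424 = \left(2 + \left(6 - 191\right)\right) - 126424 = \left(2 - 185\right) - 126424 = -183 - 126424 = -126607$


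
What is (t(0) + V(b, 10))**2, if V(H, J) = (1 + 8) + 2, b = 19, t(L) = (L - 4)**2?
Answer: 729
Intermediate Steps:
t(L) = (-4 + L)**2
V(H, J) = 11 (V(H, J) = 9 + 2 = 11)
(t(0) + V(b, 10))**2 = ((-4 + 0)**2 + 11)**2 = ((-4)**2 + 11)**2 = (16 + 11)**2 = 27**2 = 729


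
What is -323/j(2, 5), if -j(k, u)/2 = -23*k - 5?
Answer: -19/6 ≈ -3.1667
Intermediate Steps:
j(k, u) = 10 + 46*k (j(k, u) = -2*(-23*k - 5) = -2*(-5 - 23*k) = 10 + 46*k)
-323/j(2, 5) = -323/(10 + 46*2) = -323/(10 + 92) = -323/102 = -323*1/102 = -19/6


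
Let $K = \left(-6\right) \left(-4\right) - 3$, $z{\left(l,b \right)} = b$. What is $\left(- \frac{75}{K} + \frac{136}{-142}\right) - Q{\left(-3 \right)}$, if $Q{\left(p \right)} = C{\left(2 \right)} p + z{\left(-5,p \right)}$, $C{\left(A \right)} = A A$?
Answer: $\frac{5204}{497} \approx 10.471$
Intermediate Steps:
$K = 21$ ($K = 24 - 3 = 21$)
$C{\left(A \right)} = A^{2}$
$Q{\left(p \right)} = 5 p$ ($Q{\left(p \right)} = 2^{2} p + p = 4 p + p = 5 p$)
$\left(- \frac{75}{K} + \frac{136}{-142}\right) - Q{\left(-3 \right)} = \left(- \frac{75}{21} + \frac{136}{-142}\right) - 5 \left(-3\right) = \left(\left(-75\right) \frac{1}{21} + 136 \left(- \frac{1}{142}\right)\right) - -15 = \left(- \frac{25}{7} - \frac{68}{71}\right) + 15 = - \frac{2251}{497} + 15 = \frac{5204}{497}$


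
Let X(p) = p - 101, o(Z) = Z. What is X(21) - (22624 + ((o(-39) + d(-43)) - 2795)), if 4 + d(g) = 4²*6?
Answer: -19962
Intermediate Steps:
d(g) = 92 (d(g) = -4 + 4²*6 = -4 + 16*6 = -4 + 96 = 92)
X(p) = -101 + p
X(21) - (22624 + ((o(-39) + d(-43)) - 2795)) = (-101 + 21) - (22624 + ((-39 + 92) - 2795)) = -80 - (22624 + (53 - 2795)) = -80 - (22624 - 2742) = -80 - 1*19882 = -80 - 19882 = -19962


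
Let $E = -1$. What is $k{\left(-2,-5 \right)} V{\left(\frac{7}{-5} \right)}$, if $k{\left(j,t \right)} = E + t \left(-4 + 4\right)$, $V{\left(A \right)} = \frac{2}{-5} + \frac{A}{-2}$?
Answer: $- \frac{3}{10} \approx -0.3$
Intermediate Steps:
$V{\left(A \right)} = - \frac{2}{5} - \frac{A}{2}$ ($V{\left(A \right)} = 2 \left(- \frac{1}{5}\right) + A \left(- \frac{1}{2}\right) = - \frac{2}{5} - \frac{A}{2}$)
$k{\left(j,t \right)} = -1$ ($k{\left(j,t \right)} = -1 + t \left(-4 + 4\right) = -1 + t 0 = -1 + 0 = -1$)
$k{\left(-2,-5 \right)} V{\left(\frac{7}{-5} \right)} = - (- \frac{2}{5} - \frac{7 \frac{1}{-5}}{2}) = - (- \frac{2}{5} - \frac{7 \left(- \frac{1}{5}\right)}{2}) = - (- \frac{2}{5} - - \frac{7}{10}) = - (- \frac{2}{5} + \frac{7}{10}) = \left(-1\right) \frac{3}{10} = - \frac{3}{10}$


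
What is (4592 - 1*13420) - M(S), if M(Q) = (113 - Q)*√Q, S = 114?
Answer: -8828 + √114 ≈ -8817.3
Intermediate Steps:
M(Q) = √Q*(113 - Q)
(4592 - 1*13420) - M(S) = (4592 - 1*13420) - √114*(113 - 1*114) = (4592 - 13420) - √114*(113 - 114) = -8828 - √114*(-1) = -8828 - (-1)*√114 = -8828 + √114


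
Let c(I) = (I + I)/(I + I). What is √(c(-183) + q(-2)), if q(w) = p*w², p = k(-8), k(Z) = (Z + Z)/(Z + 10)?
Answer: I*√31 ≈ 5.5678*I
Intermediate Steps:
k(Z) = 2*Z/(10 + Z) (k(Z) = (2*Z)/(10 + Z) = 2*Z/(10 + Z))
p = -8 (p = 2*(-8)/(10 - 8) = 2*(-8)/2 = 2*(-8)*(½) = -8)
c(I) = 1 (c(I) = (2*I)/((2*I)) = (2*I)*(1/(2*I)) = 1)
q(w) = -8*w²
√(c(-183) + q(-2)) = √(1 - 8*(-2)²) = √(1 - 8*4) = √(1 - 32) = √(-31) = I*√31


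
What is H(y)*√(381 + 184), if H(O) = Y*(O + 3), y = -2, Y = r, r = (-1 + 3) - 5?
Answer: -3*√565 ≈ -71.309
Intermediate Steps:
r = -3 (r = 2 - 5 = -3)
Y = -3
H(O) = -9 - 3*O (H(O) = -3*(O + 3) = -3*(3 + O) = -9 - 3*O)
H(y)*√(381 + 184) = (-9 - 3*(-2))*√(381 + 184) = (-9 + 6)*√565 = -3*√565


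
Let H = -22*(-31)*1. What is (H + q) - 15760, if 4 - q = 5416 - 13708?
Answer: -6782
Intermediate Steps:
H = 682 (H = 682*1 = 682)
q = 8296 (q = 4 - (5416 - 13708) = 4 - 1*(-8292) = 4 + 8292 = 8296)
(H + q) - 15760 = (682 + 8296) - 15760 = 8978 - 15760 = -6782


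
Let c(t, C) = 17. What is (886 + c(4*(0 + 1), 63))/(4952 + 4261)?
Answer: 301/3071 ≈ 0.098014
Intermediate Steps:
(886 + c(4*(0 + 1), 63))/(4952 + 4261) = (886 + 17)/(4952 + 4261) = 903/9213 = 903*(1/9213) = 301/3071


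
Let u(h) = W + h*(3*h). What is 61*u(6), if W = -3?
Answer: 6405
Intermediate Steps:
u(h) = -3 + 3*h² (u(h) = -3 + h*(3*h) = -3 + 3*h²)
61*u(6) = 61*(-3 + 3*6²) = 61*(-3 + 3*36) = 61*(-3 + 108) = 61*105 = 6405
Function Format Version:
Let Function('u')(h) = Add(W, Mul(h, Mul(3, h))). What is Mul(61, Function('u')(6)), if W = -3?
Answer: 6405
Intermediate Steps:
Function('u')(h) = Add(-3, Mul(3, Pow(h, 2))) (Function('u')(h) = Add(-3, Mul(h, Mul(3, h))) = Add(-3, Mul(3, Pow(h, 2))))
Mul(61, Function('u')(6)) = Mul(61, Add(-3, Mul(3, Pow(6, 2)))) = Mul(61, Add(-3, Mul(3, 36))) = Mul(61, Add(-3, 108)) = Mul(61, 105) = 6405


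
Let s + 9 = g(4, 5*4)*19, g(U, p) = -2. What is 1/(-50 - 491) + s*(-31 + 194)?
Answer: -4144602/541 ≈ -7661.0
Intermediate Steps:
s = -47 (s = -9 - 2*19 = -9 - 38 = -47)
1/(-50 - 491) + s*(-31 + 194) = 1/(-50 - 491) - 47*(-31 + 194) = 1/(-541) - 47*163 = -1/541 - 7661 = -4144602/541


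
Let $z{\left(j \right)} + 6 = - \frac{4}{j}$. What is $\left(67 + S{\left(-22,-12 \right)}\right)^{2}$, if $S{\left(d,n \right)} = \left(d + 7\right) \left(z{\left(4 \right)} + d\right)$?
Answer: $252004$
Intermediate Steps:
$z{\left(j \right)} = -6 - \frac{4}{j}$
$S{\left(d,n \right)} = \left(-7 + d\right) \left(7 + d\right)$ ($S{\left(d,n \right)} = \left(d + 7\right) \left(\left(-6 - \frac{4}{4}\right) + d\right) = \left(7 + d\right) \left(\left(-6 - 1\right) + d\right) = \left(7 + d\right) \left(-7 + d\right) = \left(-7 + d\right) \left(7 + d\right)$)
$\left(67 + S{\left(-22,-12 \right)}\right)^{2} = \left(67 - \left(49 - \left(-22\right)^{2}\right)\right)^{2} = \left(67 + \left(-49 + 484\right)\right)^{2} = \left(67 + 435\right)^{2} = 502^{2} = 252004$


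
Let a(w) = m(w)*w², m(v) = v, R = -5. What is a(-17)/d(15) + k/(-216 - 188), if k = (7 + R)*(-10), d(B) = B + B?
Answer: -496063/3030 ≈ -163.72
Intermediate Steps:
d(B) = 2*B
a(w) = w³ (a(w) = w*w² = w³)
k = -20 (k = (7 - 5)*(-10) = 2*(-10) = -20)
a(-17)/d(15) + k/(-216 - 188) = (-17)³/((2*15)) - 20/(-216 - 188) = -4913/30 - 20/(-404) = -4913*1/30 - 20*(-1/404) = -4913/30 + 5/101 = -496063/3030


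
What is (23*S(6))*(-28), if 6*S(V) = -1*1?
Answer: 322/3 ≈ 107.33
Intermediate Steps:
S(V) = -1/6 (S(V) = (-1*1)/6 = (1/6)*(-1) = -1/6)
(23*S(6))*(-28) = (23*(-1/6))*(-28) = -23/6*(-28) = 322/3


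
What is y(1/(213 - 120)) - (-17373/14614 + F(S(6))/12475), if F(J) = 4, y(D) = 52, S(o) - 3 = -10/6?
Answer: 9696771519/182309650 ≈ 53.188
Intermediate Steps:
S(o) = 4/3 (S(o) = 3 - 10/6 = 3 - 10*⅙ = 3 - 5/3 = 4/3)
y(1/(213 - 120)) - (-17373/14614 + F(S(6))/12475) = 52 - (-17373/14614 + 4/12475) = 52 - 1*(-216669719/182309650) = 52 + 216669719/182309650 = 9696771519/182309650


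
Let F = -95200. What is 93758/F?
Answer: -6697/6800 ≈ -0.98485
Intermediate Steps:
93758/F = 93758/(-95200) = 93758*(-1/95200) = -6697/6800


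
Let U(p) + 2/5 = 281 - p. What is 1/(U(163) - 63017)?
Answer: -5/314497 ≈ -1.5898e-5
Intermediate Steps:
U(p) = 1403/5 - p (U(p) = -⅖ + (281 - p) = 1403/5 - p)
1/(U(163) - 63017) = 1/((1403/5 - 1*163) - 63017) = 1/((1403/5 - 163) - 63017) = 1/(588/5 - 63017) = 1/(-314497/5) = -5/314497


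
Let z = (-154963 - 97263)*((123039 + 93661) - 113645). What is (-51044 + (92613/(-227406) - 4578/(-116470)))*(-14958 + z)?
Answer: 2928476540332215153273378/2207164735 ≈ 1.3268e+15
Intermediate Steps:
z = -25993150430 (z = -252226*(216700 - 113645) = -252226*103055 = -25993150430)
(-51044 + (92613/(-227406) - 4578/(-116470)))*(-14958 + z) = (-51044 + (92613/(-227406) - 4578/(-116470)))*(-14958 - 25993150430) = (-51044 + (92613*(-1/227406) - 4578*(-1/116470)))*(-25993165388) = (-51044 + (-30871/75802 + 2289/58235))*(-25993165388) = (-51044 - 1624261907/4414329470)*(-25993165388) = -225326657728587/4414329470*(-25993165388) = 2928476540332215153273378/2207164735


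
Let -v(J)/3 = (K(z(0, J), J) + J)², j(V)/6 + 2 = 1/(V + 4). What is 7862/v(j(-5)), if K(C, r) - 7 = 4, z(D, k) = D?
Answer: -7862/147 ≈ -53.483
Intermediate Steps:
K(C, r) = 11 (K(C, r) = 7 + 4 = 11)
j(V) = -12 + 6/(4 + V) (j(V) = -12 + 6/(V + 4) = -12 + 6/(4 + V))
v(J) = -3*(11 + J)²
7862/v(j(-5)) = 7862/((-3*(11 + 6*(-7 - 2*(-5))/(4 - 5))²)) = 7862/((-3*(11 + 6*(-7 + 10)/(-1))²)) = 7862/((-3*(11 + 6*(-1)*3)²)) = 7862/((-3*(11 - 18)²)) = 7862/((-3*(-7)²)) = 7862/((-3*49)) = 7862/(-147) = 7862*(-1/147) = -7862/147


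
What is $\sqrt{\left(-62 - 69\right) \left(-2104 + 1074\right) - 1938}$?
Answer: $8 \sqrt{2078} \approx 364.68$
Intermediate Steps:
$\sqrt{\left(-62 - 69\right) \left(-2104 + 1074\right) - 1938} = \sqrt{\left(-131\right) \left(-1030\right) - 1938} = \sqrt{134930 - 1938} = \sqrt{132992} = 8 \sqrt{2078}$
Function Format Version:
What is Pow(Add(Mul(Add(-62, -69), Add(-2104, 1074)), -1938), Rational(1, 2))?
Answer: Mul(8, Pow(2078, Rational(1, 2))) ≈ 364.68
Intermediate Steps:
Pow(Add(Mul(Add(-62, -69), Add(-2104, 1074)), -1938), Rational(1, 2)) = Pow(Add(Mul(-131, -1030), -1938), Rational(1, 2)) = Pow(Add(134930, -1938), Rational(1, 2)) = Pow(132992, Rational(1, 2)) = Mul(8, Pow(2078, Rational(1, 2)))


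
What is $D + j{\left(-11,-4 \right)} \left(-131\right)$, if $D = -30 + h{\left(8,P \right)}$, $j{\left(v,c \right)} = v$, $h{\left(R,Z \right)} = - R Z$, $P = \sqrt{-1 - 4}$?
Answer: $1411 - 8 i \sqrt{5} \approx 1411.0 - 17.889 i$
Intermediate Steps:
$P = i \sqrt{5}$ ($P = \sqrt{-5} = i \sqrt{5} \approx 2.2361 i$)
$h{\left(R,Z \right)} = - R Z$
$D = -30 - 8 i \sqrt{5} \approx -30.0 - 17.889 i$
$D + j{\left(-11,-4 \right)} \left(-131\right) = \left(-30 - 8 i \sqrt{5}\right) - -1441 = \left(-30 - 8 i \sqrt{5}\right) + 1441 = 1411 - 8 i \sqrt{5}$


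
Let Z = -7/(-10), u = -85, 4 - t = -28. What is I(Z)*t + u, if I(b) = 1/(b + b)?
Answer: -435/7 ≈ -62.143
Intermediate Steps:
t = 32 (t = 4 - 1*(-28) = 4 + 28 = 32)
Z = 7/10 (Z = -7*(-⅒) = 7/10 ≈ 0.70000)
I(b) = 1/(2*b)
I(Z)*t + u = (1/(2*(7/10)))*32 - 85 = ((½)*(10/7))*32 - 85 = (5/7)*32 - 85 = 160/7 - 85 = -435/7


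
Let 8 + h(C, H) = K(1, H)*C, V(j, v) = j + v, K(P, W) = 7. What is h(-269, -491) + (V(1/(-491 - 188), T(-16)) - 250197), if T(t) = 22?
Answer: -171152815/679 ≈ -2.5207e+5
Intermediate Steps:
h(C, H) = -8 + 7*C
h(-269, -491) + (V(1/(-491 - 188), T(-16)) - 250197) = (-8 + 7*(-269)) + ((1/(-491 - 188) + 22) - 250197) = (-8 - 1883) + ((1/(-679) + 22) - 250197) = -1891 + ((-1/679 + 22) - 250197) = -1891 + (14937/679 - 250197) = -1891 - 169868826/679 = -171152815/679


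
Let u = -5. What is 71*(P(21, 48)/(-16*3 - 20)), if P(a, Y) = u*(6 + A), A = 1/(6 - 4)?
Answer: 4615/136 ≈ 33.934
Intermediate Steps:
A = ½ (A = 1/2 = ½ ≈ 0.50000)
P(a, Y) = -65/2 (P(a, Y) = -5*(6 + ½) = -5*13/2 = -65/2)
71*(P(21, 48)/(-16*3 - 20)) = 71*(-65/(2*(-16*3 - 20))) = 71*(-65/(2*(-48 - 20))) = 71*(-65/2/(-68)) = 71*(-65/2*(-1/68)) = 71*(65/136) = 4615/136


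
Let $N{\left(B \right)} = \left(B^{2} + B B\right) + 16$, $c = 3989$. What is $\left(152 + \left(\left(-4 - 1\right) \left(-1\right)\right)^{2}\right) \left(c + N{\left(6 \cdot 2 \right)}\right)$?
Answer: $759861$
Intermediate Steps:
$N{\left(B \right)} = 16 + 2 B^{2}$ ($N{\left(B \right)} = \left(B^{2} + B^{2}\right) + 16 = 2 B^{2} + 16 = 16 + 2 B^{2}$)
$\left(152 + \left(\left(-4 - 1\right) \left(-1\right)\right)^{2}\right) \left(c + N{\left(6 \cdot 2 \right)}\right) = \left(152 + \left(\left(-4 - 1\right) \left(-1\right)\right)^{2}\right) \left(3989 + \left(16 + 2 \left(6 \cdot 2\right)^{2}\right)\right) = \left(152 + \left(\left(-5\right) \left(-1\right)\right)^{2}\right) \left(3989 + \left(16 + 2 \cdot 12^{2}\right)\right) = \left(152 + 5^{2}\right) \left(3989 + \left(16 + 2 \cdot 144\right)\right) = \left(152 + 25\right) \left(3989 + \left(16 + 288\right)\right) = 177 \left(3989 + 304\right) = 177 \cdot 4293 = 759861$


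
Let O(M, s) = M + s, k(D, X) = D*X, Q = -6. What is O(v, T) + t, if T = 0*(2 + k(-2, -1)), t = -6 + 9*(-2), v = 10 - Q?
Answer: -8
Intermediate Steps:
v = 16 (v = 10 - 1*(-6) = 10 + 6 = 16)
t = -24 (t = -6 - 18 = -24)
T = 0 (T = 0*(2 - 2*(-1)) = 0*(2 + 2) = 0*4 = 0)
O(v, T) + t = (16 + 0) - 24 = 16 - 24 = -8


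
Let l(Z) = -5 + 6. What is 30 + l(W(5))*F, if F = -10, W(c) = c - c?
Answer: 20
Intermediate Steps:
W(c) = 0
l(Z) = 1
30 + l(W(5))*F = 30 + 1*(-10) = 30 - 10 = 20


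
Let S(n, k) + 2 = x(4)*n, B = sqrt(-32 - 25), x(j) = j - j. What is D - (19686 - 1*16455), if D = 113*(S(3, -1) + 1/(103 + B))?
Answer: (-3457*sqrt(57) + 355958*I)/(sqrt(57) - 103*I) ≈ -3455.9 - 0.079986*I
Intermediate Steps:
x(j) = 0
B = I*sqrt(57) (B = sqrt(-57) = I*sqrt(57) ≈ 7.5498*I)
S(n, k) = -2 (S(n, k) = -2 + 0*n = -2 + 0 = -2)
D = -226 + 113/(103 + I*sqrt(57)) (D = 113*(-2 + 1/(103 + I*sqrt(57))) = -226 + 113/(103 + I*sqrt(57)) ≈ -224.91 - 0.079986*I)
D - (19686 - 1*16455) = 113*(-2*sqrt(57) + 205*I)/(sqrt(57) - 103*I) - (19686 - 1*16455) = 113*(-2*sqrt(57) + 205*I)/(sqrt(57) - 103*I) - (19686 - 16455) = 113*(-2*sqrt(57) + 205*I)/(sqrt(57) - 103*I) - 1*3231 = 113*(-2*sqrt(57) + 205*I)/(sqrt(57) - 103*I) - 3231 = -3231 + 113*(-2*sqrt(57) + 205*I)/(sqrt(57) - 103*I)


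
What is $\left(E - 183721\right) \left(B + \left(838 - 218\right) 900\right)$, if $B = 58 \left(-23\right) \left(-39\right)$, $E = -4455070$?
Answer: $-2829783118566$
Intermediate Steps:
$B = 52026$ ($B = \left(-1334\right) \left(-39\right) = 52026$)
$\left(E - 183721\right) \left(B + \left(838 - 218\right) 900\right) = \left(-4455070 - 183721\right) \left(52026 + \left(838 - 218\right) 900\right) = - 4638791 \left(52026 + 620 \cdot 900\right) = - 4638791 \left(52026 + 558000\right) = \left(-4638791\right) 610026 = -2829783118566$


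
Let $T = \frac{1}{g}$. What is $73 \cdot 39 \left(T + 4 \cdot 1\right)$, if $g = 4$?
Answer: $\frac{48399}{4} \approx 12100.0$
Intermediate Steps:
$T = \frac{1}{4} \approx 0.25$
$73 \cdot 39 \left(T + 4 \cdot 1\right) = 73 \cdot 39 \left(\frac{1}{4} + 4 \cdot 1\right) = 2847 \left(\frac{1}{4} + 4\right) = 2847 \cdot \frac{17}{4} = \frac{48399}{4}$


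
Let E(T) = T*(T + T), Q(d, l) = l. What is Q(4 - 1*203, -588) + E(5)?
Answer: -538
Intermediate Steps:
E(T) = 2*T**2 (E(T) = T*(2*T) = 2*T**2)
Q(4 - 1*203, -588) + E(5) = -588 + 2*5**2 = -588 + 2*25 = -588 + 50 = -538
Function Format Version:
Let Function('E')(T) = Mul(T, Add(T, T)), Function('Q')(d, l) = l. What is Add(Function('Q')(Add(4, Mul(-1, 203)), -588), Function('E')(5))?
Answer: -538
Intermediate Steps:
Function('E')(T) = Mul(2, Pow(T, 2)) (Function('E')(T) = Mul(T, Mul(2, T)) = Mul(2, Pow(T, 2)))
Add(Function('Q')(Add(4, Mul(-1, 203)), -588), Function('E')(5)) = Add(-588, Mul(2, Pow(5, 2))) = Add(-588, Mul(2, 25)) = Add(-588, 50) = -538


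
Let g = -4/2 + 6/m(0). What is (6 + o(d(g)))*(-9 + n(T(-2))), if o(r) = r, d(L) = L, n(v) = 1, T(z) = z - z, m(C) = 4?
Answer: -44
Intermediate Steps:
T(z) = 0
g = -½ (g = -4/2 + 6/4 = -4*½ + 6*(¼) = -2 + 3/2 = -½ ≈ -0.50000)
(6 + o(d(g)))*(-9 + n(T(-2))) = (6 - ½)*(-9 + 1) = (11/2)*(-8) = -44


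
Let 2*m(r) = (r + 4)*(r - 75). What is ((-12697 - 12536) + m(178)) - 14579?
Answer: -30439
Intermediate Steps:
m(r) = (-75 + r)*(4 + r)/2 (m(r) = ((r + 4)*(r - 75))/2 = ((4 + r)*(-75 + r))/2 = ((-75 + r)*(4 + r))/2 = (-75 + r)*(4 + r)/2)
((-12697 - 12536) + m(178)) - 14579 = ((-12697 - 12536) + (-150 + (½)*178² - 71/2*178)) - 14579 = (-25233 + (-150 + (½)*31684 - 6319)) - 14579 = (-25233 + (-150 + 15842 - 6319)) - 14579 = (-25233 + 9373) - 14579 = -15860 - 14579 = -30439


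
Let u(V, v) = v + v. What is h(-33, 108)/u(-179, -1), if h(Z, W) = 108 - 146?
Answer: 19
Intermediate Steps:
h(Z, W) = -38
u(V, v) = 2*v
h(-33, 108)/u(-179, -1) = -38/(2*(-1)) = -38/(-2) = -38*(-½) = 19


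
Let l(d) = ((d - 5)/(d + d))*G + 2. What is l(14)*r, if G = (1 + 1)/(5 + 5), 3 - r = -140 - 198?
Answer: 98549/140 ≈ 703.92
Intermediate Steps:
r = 341 (r = 3 - (-140 - 198) = 3 - 1*(-338) = 3 + 338 = 341)
G = ⅕ (G = 2/10 = 2*(⅒) = ⅕ ≈ 0.20000)
l(d) = 2 + (-5 + d)/(10*d) (l(d) = ((d - 5)/(d + d))*(⅕) + 2 = ((-5 + d)/((2*d)))*(⅕) + 2 = ((-5 + d)*(1/(2*d)))*(⅕) + 2 = ((-5 + d)/(2*d))*(⅕) + 2 = (-5 + d)/(10*d) + 2 = 2 + (-5 + d)/(10*d))
l(14)*r = ((⅒)*(-5 + 21*14)/14)*341 = ((⅒)*(1/14)*(-5 + 294))*341 = ((⅒)*(1/14)*289)*341 = (289/140)*341 = 98549/140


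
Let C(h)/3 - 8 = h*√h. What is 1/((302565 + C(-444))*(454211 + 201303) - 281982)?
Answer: I/(12*(145524108*√111 + 16529253647*I)) ≈ 4.9986e-12 + 4.6365e-13*I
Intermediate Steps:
C(h) = 24 + 3*h^(3/2) (C(h) = 24 + 3*(h*√h) = 24 + 3*h^(3/2))
1/((302565 + C(-444))*(454211 + 201303) - 281982) = 1/((302565 + (24 + 3*(-444)^(3/2)))*(454211 + 201303) - 281982) = 1/((302565 + (24 + 3*(-888*I*√111)))*655514 - 281982) = 1/((302565 + (24 - 2664*I*√111))*655514 - 281982) = 1/((302589 - 2664*I*√111)*655514 - 281982) = 1/((198351325746 - 1746289296*I*√111) - 281982) = 1/(198351043764 - 1746289296*I*√111)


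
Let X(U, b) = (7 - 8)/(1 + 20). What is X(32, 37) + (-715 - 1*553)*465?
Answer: -12382021/21 ≈ -5.8962e+5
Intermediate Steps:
X(U, b) = -1/21
X(32, 37) + (-715 - 1*553)*465 = -1/21 + (-715 - 1*553)*465 = -1/21 + (-715 - 553)*465 = -1/21 - 1268*465 = -1/21 - 589620 = -12382021/21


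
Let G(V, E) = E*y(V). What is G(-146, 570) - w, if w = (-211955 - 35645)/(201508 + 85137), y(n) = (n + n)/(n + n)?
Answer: 32727050/57329 ≈ 570.86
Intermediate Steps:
y(n) = 1 (y(n) = (2*n)/((2*n)) = (2*n)*(1/(2*n)) = 1)
G(V, E) = E (G(V, E) = E*1 = E)
w = -49520/57329 (w = -247600/286645 = -247600*1/286645 = -49520/57329 ≈ -0.86379)
G(-146, 570) - w = 570 - 1*(-49520/57329) = 570 + 49520/57329 = 32727050/57329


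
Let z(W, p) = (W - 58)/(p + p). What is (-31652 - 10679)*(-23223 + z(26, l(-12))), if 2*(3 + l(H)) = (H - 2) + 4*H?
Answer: 16711559173/17 ≈ 9.8303e+8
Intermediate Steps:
l(H) = -4 + 5*H/2 (l(H) = -3 + ((H - 2) + 4*H)/2 = -3 + ((-2 + H) + 4*H)/2 = -3 + (-2 + 5*H)/2 = -3 + (-1 + 5*H/2) = -4 + 5*H/2)
z(W, p) = (-58 + W)/(2*p) (z(W, p) = (-58 + W)/((2*p)) = (-58 + W)*(1/(2*p)) = (-58 + W)/(2*p))
(-31652 - 10679)*(-23223 + z(26, l(-12))) = (-31652 - 10679)*(-23223 + (-58 + 26)/(2*(-4 + (5/2)*(-12)))) = -42331*(-23223 + (1/2)*(-32)/(-4 - 30)) = -42331*(-23223 + (1/2)*(-32)/(-34)) = -42331*(-23223 + (1/2)*(-1/34)*(-32)) = -42331*(-23223 + 8/17) = -42331*(-394783/17) = 16711559173/17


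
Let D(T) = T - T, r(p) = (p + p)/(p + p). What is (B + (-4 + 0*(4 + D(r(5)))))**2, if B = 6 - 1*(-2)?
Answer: 16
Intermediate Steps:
r(p) = 1 (r(p) = (2*p)/((2*p)) = (2*p)*(1/(2*p)) = 1)
D(T) = 0
B = 8 (B = 6 + 2 = 8)
(B + (-4 + 0*(4 + D(r(5)))))**2 = (8 + (-4 + 0*(4 + 0)))**2 = (8 + (-4 + 0*4))**2 = (8 + (-4 + 0))**2 = (8 - 4)**2 = 4**2 = 16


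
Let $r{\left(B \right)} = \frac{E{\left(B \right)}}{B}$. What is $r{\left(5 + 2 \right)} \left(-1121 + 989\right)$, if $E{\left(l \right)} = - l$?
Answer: $132$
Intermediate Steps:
$r{\left(B \right)} = -1$ ($r{\left(B \right)} = \frac{\left(-1\right) B}{B} = -1$)
$r{\left(5 + 2 \right)} \left(-1121 + 989\right) = - (-1121 + 989) = \left(-1\right) \left(-132\right) = 132$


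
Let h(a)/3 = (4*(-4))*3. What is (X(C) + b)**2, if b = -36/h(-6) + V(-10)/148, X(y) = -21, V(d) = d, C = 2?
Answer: 9492561/21904 ≈ 433.37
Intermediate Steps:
h(a) = -144 (h(a) = 3*((4*(-4))*3) = 3*(-16*3) = 3*(-48) = -144)
b = 27/148 (b = -36/(-144) - 10/148 = -36*(-1/144) - 10*1/148 = 1/4 - 5/74 = 27/148 ≈ 0.18243)
(X(C) + b)**2 = (-21 + 27/148)**2 = (-3081/148)**2 = 9492561/21904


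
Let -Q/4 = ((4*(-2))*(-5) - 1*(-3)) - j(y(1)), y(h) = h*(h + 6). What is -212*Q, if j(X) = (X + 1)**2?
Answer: -17808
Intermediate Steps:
y(h) = h*(6 + h)
j(X) = (1 + X)**2
Q = 84 (Q = -4*(((4*(-2))*(-5) - 1*(-3)) - (1 + 1*(6 + 1))**2) = -4*((-8*(-5) + 3) - (1 + 1*7)**2) = -4*((40 + 3) - (1 + 7)**2) = -4*(43 - 1*8**2) = -4*(43 - 1*64) = -4*(43 - 64) = -4*(-21) = 84)
-212*Q = -212*84 = -17808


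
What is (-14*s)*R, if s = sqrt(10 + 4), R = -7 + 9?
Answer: -28*sqrt(14) ≈ -104.77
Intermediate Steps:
R = 2
s = sqrt(14) ≈ 3.7417
(-14*s)*R = -14*sqrt(14)*2 = -28*sqrt(14)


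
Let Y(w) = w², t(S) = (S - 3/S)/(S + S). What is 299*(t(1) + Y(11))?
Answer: 35880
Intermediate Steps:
t(S) = (S - 3/S)/(2*S) (t(S) = (S - 3/S)/((2*S)) = (S - 3/S)*(1/(2*S)) = (S - 3/S)/(2*S))
299*(t(1) + Y(11)) = 299*((½)*(-3 + 1²)/1² + 11²) = 299*((½)*1*(-3 + 1) + 121) = 299*((½)*1*(-2) + 121) = 299*(-1 + 121) = 299*120 = 35880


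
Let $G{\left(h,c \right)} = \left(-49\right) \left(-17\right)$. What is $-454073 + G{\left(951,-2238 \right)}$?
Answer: $-453240$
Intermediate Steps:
$G{\left(h,c \right)} = 833$
$-454073 + G{\left(951,-2238 \right)} = -454073 + 833 = -453240$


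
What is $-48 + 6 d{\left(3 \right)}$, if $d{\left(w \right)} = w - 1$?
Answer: $-36$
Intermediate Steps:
$d{\left(w \right)} = -1 + w$
$-48 + 6 d{\left(3 \right)} = -48 + 6 \left(-1 + 3\right) = -48 + 6 \cdot 2 = -48 + 12 = -36$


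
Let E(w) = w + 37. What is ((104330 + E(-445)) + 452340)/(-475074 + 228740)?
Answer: -278131/123167 ≈ -2.2582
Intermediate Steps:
E(w) = 37 + w
((104330 + E(-445)) + 452340)/(-475074 + 228740) = ((104330 + (37 - 445)) + 452340)/(-475074 + 228740) = ((104330 - 408) + 452340)/(-246334) = (103922 + 452340)*(-1/246334) = 556262*(-1/246334) = -278131/123167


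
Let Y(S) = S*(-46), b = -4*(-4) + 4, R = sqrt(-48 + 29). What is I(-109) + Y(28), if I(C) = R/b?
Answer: -1288 + I*sqrt(19)/20 ≈ -1288.0 + 0.21794*I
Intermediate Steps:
R = I*sqrt(19) (R = sqrt(-19) = I*sqrt(19) ≈ 4.3589*I)
b = 20 (b = 16 + 4 = 20)
Y(S) = -46*S
I(C) = I*sqrt(19)/20 (I(C) = (I*sqrt(19))/20 = (I*sqrt(19))*(1/20) = I*sqrt(19)/20)
I(-109) + Y(28) = I*sqrt(19)/20 - 46*28 = I*sqrt(19)/20 - 1288 = -1288 + I*sqrt(19)/20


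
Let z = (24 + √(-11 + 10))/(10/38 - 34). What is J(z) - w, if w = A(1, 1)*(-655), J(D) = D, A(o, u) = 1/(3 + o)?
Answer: 418031/2564 - 19*I/641 ≈ 163.04 - 0.029641*I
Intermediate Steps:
z = -456/641 - 19*I/641 (z = (24 + √(-1))/(10*(1/38) - 34) = (24 + I)/(5/19 - 34) = (24 + I)/(-641/19) = (24 + I)*(-19/641) = -456/641 - 19*I/641 ≈ -0.71139 - 0.029641*I)
w = -655/4 (w = -655/(3 + 1) = -655/4 ≈ -163.75)
J(z) - w = (-456/641 - 19*I/641) - 1*(-655/4) = (-456/641 - 19*I/641) + 655/4 = 418031/2564 - 19*I/641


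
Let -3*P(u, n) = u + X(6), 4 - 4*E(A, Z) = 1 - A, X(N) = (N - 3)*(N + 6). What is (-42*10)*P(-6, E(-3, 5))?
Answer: 4200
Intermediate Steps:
X(N) = (-3 + N)*(6 + N)
E(A, Z) = 3/4 + A/4 (E(A, Z) = 1 - (1 - A)/4 = 1 + (-1/4 + A/4) = 3/4 + A/4)
P(u, n) = -12 - u/3 (P(u, n) = -(u + (-18 + 6**2 + 3*6))/3 = -(u + (-18 + 36 + 18))/3 = -(u + 36)/3 = -(36 + u)/3 = -12 - u/3)
(-42*10)*P(-6, E(-3, 5)) = (-42*10)*(-12 - 1/3*(-6)) = -420*(-12 + 2) = -420*(-10) = 4200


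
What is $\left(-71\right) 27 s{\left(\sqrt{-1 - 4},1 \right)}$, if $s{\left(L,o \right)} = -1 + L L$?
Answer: $11502$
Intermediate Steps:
$s{\left(L,o \right)} = -1 + L^{2}$
$\left(-71\right) 27 s{\left(\sqrt{-1 - 4},1 \right)} = \left(-71\right) 27 \left(-1 + \left(\sqrt{-1 - 4}\right)^{2}\right) = - 1917 \left(-1 + \left(\sqrt{-5}\right)^{2}\right) = - 1917 \left(-1 + \left(i \sqrt{5}\right)^{2}\right) = - 1917 \left(-1 - 5\right) = \left(-1917\right) \left(-6\right) = 11502$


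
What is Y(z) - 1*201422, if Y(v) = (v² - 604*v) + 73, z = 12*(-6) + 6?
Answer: -157129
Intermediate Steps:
z = -66 (z = -72 + 6 = -66)
Y(v) = 73 + v² - 604*v
Y(z) - 1*201422 = (73 + (-66)² - 604*(-66)) - 1*201422 = (73 + 4356 + 39864) - 201422 = 44293 - 201422 = -157129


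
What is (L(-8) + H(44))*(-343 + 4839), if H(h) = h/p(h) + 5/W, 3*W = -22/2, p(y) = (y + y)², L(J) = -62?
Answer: -3133431/11 ≈ -2.8486e+5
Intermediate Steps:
p(y) = 4*y² (p(y) = (2*y)² = 4*y²)
W = -11/3 (W = (-22/2)/3 = (-22*½)/3 = (⅓)*(-11) = -11/3 ≈ -3.6667)
H(h) = -15/11 + 1/(4*h) (H(h) = h/((4*h²)) + 5/(-11/3) = h*(1/(4*h²)) + 5*(-3/11) = 1/(4*h) - 15/11 = -15/11 + 1/(4*h))
(L(-8) + H(44))*(-343 + 4839) = (-62 + (1/44)*(11 - 60*44)/44)*(-343 + 4839) = (-62 + (1/44)*(1/44)*(11 - 2640))*4496 = (-62 + (1/44)*(1/44)*(-2629))*4496 = (-62 - 239/176)*4496 = -11151/176*4496 = -3133431/11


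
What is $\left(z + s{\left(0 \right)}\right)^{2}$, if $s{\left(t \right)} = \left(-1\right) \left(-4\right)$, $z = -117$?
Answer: $12769$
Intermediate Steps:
$s{\left(t \right)} = 4$
$\left(z + s{\left(0 \right)}\right)^{2} = \left(-117 + 4\right)^{2} = \left(-113\right)^{2} = 12769$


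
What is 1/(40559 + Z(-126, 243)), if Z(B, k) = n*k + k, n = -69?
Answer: 1/24035 ≈ 4.1606e-5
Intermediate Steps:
Z(B, k) = -68*k (Z(B, k) = -69*k + k = -68*k)
1/(40559 + Z(-126, 243)) = 1/(40559 - 68*243) = 1/(40559 - 16524) = 1/24035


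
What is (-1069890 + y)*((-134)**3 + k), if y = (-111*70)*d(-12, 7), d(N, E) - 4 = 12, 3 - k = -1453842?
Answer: 1137197220390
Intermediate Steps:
k = 1453845 (k = 3 - 1*(-1453842) = 3 + 1453842 = 1453845)
d(N, E) = 16 (d(N, E) = 4 + 12 = 16)
y = -124320 (y = -111*70*16 = -7770*16 = -124320)
(-1069890 + y)*((-134)**3 + k) = (-1069890 - 124320)*((-134)**3 + 1453845) = -1194210*(-2406104 + 1453845) = -1194210*(-952259) = 1137197220390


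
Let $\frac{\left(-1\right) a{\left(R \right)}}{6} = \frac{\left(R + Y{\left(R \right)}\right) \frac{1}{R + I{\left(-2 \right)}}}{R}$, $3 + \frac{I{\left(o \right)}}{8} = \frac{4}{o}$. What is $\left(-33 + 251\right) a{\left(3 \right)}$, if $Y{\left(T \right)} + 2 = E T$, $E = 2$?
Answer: $\frac{3052}{37} \approx 82.486$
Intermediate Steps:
$I{\left(o \right)} = -24 + \frac{32}{o}$ ($I{\left(o \right)} = -24 + 8 \frac{4}{o} = -24 + \frac{32}{o}$)
$Y{\left(T \right)} = -2 + 2 T$
$a{\left(R \right)} = - \frac{6 \left(-2 + 3 R\right)}{R \left(-40 + R\right)}$ ($a{\left(R \right)} = - 6 \frac{\left(R + \left(-2 + 2 R\right)\right) \frac{1}{R - \left(24 - \frac{32}{-2}\right)}}{R} = - 6 \frac{\left(-2 + 3 R\right) \frac{1}{R + \left(-24 + 32 \left(- \frac{1}{2}\right)\right)}}{R} = - 6 \frac{\left(-2 + 3 R\right) \frac{1}{R - 40}}{R} = - 6 \frac{\left(-2 + 3 R\right) \frac{1}{-40 + R}}{R} = - 6 \frac{\frac{1}{-40 + R} \left(-2 + 3 R\right)}{R} = - 6 \frac{-2 + 3 R}{R \left(-40 + R\right)} = - \frac{6 \left(-2 + 3 R\right)}{R \left(-40 + R\right)}$)
$\left(-33 + 251\right) a{\left(3 \right)} = \left(-33 + 251\right) \frac{6 \left(-2 + 3 \cdot 3\right)}{3 \left(40 - 3\right)} = 218 \cdot 6 \cdot \frac{1}{3} \frac{1}{40 - 3} \left(-2 + 9\right) = 218 \cdot 6 \cdot \frac{1}{3} \cdot \frac{1}{37} \cdot 7 = 218 \cdot \frac{14}{37} = \frac{3052}{37}$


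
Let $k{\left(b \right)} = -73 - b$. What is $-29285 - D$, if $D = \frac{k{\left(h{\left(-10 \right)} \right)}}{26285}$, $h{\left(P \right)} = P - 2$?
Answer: $- \frac{769756164}{26285} \approx -29285.0$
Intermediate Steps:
$h{\left(P \right)} = -2 + P$
$D = - \frac{61}{26285}$ ($D = \frac{-73 - \left(-2 - 10\right)}{26285} = \left(-73 - -12\right) \frac{1}{26285} = \left(-73 + 12\right) \frac{1}{26285} = \left(-61\right) \frac{1}{26285} = - \frac{61}{26285} \approx -0.0023207$)
$-29285 - D = -29285 - - \frac{61}{26285} = -29285 + \frac{61}{26285} = - \frac{769756164}{26285}$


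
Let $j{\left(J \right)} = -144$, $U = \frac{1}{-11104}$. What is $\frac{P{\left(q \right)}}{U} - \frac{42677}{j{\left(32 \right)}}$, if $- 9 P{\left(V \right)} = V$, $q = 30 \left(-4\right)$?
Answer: $- \frac{21277003}{144} \approx -1.4776 \cdot 10^{5}$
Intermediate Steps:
$q = -120$
$P{\left(V \right)} = - \frac{V}{9}$
$U = - \frac{1}{11104} \approx -9.0058 \cdot 10^{-5}$
$\frac{P{\left(q \right)}}{U} - \frac{42677}{j{\left(32 \right)}} = \frac{\left(- \frac{1}{9}\right) \left(-120\right)}{- \frac{1}{11104}} - \frac{42677}{-144} = \frac{40}{3} \left(-11104\right) - - \frac{42677}{144} = - \frac{444160}{3} + \frac{42677}{144} = - \frac{21277003}{144}$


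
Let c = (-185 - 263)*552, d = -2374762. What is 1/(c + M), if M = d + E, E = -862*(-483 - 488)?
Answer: -1/1785056 ≈ -5.6021e-7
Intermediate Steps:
E = 837002 (E = -862*(-971) = 837002)
M = -1537760 (M = -2374762 + 837002 = -1537760)
c = -247296 (c = -448*552 = -247296)
1/(c + M) = 1/(-247296 - 1537760) = 1/(-1785056) = -1/1785056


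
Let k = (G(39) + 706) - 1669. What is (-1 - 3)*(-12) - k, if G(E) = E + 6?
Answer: 966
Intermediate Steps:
G(E) = 6 + E
k = -918 (k = ((6 + 39) + 706) - 1669 = (45 + 706) - 1669 = 751 - 1669 = -918)
(-1 - 3)*(-12) - k = (-1 - 3)*(-12) - 1*(-918) = -4*(-12) + 918 = 48 + 918 = 966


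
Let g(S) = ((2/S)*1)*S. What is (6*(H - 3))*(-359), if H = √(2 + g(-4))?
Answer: 2154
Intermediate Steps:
g(S) = 2 (g(S) = (2/S)*S = 2)
H = 2 (H = √(2 + 2) = √4 = 2)
(6*(H - 3))*(-359) = (6*(2 - 3))*(-359) = (6*(-1))*(-359) = -6*(-359) = 2154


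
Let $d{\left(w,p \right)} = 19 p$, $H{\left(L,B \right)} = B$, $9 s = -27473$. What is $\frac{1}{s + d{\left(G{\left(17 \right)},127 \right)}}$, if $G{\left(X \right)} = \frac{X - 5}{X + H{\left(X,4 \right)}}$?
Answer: $- \frac{9}{5756} \approx -0.0015636$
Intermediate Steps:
$s = - \frac{27473}{9}$ ($s = \frac{1}{9} \left(-27473\right) = - \frac{27473}{9} \approx -3052.6$)
$G{\left(X \right)} = \frac{-5 + X}{4 + X}$ ($G{\left(X \right)} = \frac{X - 5}{X + 4} = \frac{-5 + X}{4 + X}$)
$\frac{1}{s + d{\left(G{\left(17 \right)},127 \right)}} = \frac{1}{- \frac{27473}{9} + 19 \cdot 127} = \frac{1}{- \frac{27473}{9} + 2413} = \frac{1}{- \frac{5756}{9}} = - \frac{9}{5756}$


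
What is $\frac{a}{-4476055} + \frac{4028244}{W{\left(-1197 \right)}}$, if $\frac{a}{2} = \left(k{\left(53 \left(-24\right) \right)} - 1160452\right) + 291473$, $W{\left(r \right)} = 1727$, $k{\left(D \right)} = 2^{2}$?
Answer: $\frac{327884420674}{140548127} \approx 2332.9$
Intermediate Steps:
$k{\left(D \right)} = 4$
$a = -1737950$ ($a = 2 \left(\left(4 - 1160452\right) + 291473\right) = 2 \left(-1160448 + 291473\right) = 2 \left(-868975\right) = -1737950$)
$\frac{a}{-4476055} + \frac{4028244}{W{\left(-1197 \right)}} = - \frac{1737950}{-4476055} + \frac{4028244}{1727} = \left(-1737950\right) \left(- \frac{1}{4476055}\right) + 4028244 \cdot \frac{1}{1727} = \frac{347590}{895211} + \frac{366204}{157} = \frac{327884420674}{140548127}$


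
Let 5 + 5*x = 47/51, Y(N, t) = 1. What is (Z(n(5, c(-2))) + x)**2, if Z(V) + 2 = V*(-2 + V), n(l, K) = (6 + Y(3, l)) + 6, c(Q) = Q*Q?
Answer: 1277848009/65025 ≈ 19652.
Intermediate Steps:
c(Q) = Q**2
n(l, K) = 13 (n(l, K) = (6 + 1) + 6 = 7 + 6 = 13)
Z(V) = -2 + V*(-2 + V)
x = -208/255 (x = -1 + (47/51)/5 = -1 + (47*(1/51))/5 = -1 + (1/5)*(47/51) = -1 + 47/255 = -208/255 ≈ -0.81569)
(Z(n(5, c(-2))) + x)**2 = ((-2 + 13**2 - 2*13) - 208/255)**2 = ((-2 + 169 - 26) - 208/255)**2 = (141 - 208/255)**2 = (35747/255)**2 = 1277848009/65025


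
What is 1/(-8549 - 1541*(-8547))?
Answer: 1/86239230 ≈ 1.1596e-8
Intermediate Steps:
1/(-8549 - 1541*(-8547)) = -1/8547/(-10090) = -1/10090*(-1/8547) = 1/86239230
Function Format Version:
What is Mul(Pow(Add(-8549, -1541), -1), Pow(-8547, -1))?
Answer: Rational(1, 86239230) ≈ 1.1596e-8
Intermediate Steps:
Mul(Pow(Add(-8549, -1541), -1), Pow(-8547, -1)) = Mul(Pow(-10090, -1), Rational(-1, 8547)) = Mul(Rational(-1, 10090), Rational(-1, 8547)) = Rational(1, 86239230)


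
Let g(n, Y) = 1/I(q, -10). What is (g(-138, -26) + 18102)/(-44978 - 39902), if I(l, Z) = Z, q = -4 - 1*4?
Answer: -181019/848800 ≈ -0.21326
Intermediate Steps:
q = -8 (q = -4 - 4 = -8)
g(n, Y) = -1/10 (g(n, Y) = 1/(-10) = -1/10)
(g(-138, -26) + 18102)/(-44978 - 39902) = (-1/10 + 18102)/(-44978 - 39902) = (181019/10)/(-84880) = (181019/10)*(-1/84880) = -181019/848800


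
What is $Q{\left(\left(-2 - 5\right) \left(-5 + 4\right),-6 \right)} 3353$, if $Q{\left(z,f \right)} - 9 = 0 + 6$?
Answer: $50295$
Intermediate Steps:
$Q{\left(z,f \right)} = 15$ ($Q{\left(z,f \right)} = 9 + \left(0 + 6\right) = 9 + 6 = 15$)
$Q{\left(\left(-2 - 5\right) \left(-5 + 4\right),-6 \right)} 3353 = 15 \cdot 3353 = 50295$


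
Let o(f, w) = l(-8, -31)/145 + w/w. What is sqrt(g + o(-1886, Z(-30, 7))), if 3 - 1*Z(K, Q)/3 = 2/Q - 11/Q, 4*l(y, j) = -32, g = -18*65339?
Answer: I*sqrt(24727524685)/145 ≈ 1084.5*I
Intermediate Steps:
g = -1176102
l(y, j) = -8 (l(y, j) = (1/4)*(-32) = -8)
Z(K, Q) = 9 + 27/Q (Z(K, Q) = 9 - 3*(2/Q - 11/Q) = 9 - (-27)/Q = 9 + 27/Q)
o(f, w) = 137/145 (o(f, w) = -8/145 + w/w = -8*1/145 + 1 = -8/145 + 1 = 137/145)
sqrt(g + o(-1886, Z(-30, 7))) = sqrt(-1176102 + 137/145) = sqrt(-170534653/145) = I*sqrt(24727524685)/145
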